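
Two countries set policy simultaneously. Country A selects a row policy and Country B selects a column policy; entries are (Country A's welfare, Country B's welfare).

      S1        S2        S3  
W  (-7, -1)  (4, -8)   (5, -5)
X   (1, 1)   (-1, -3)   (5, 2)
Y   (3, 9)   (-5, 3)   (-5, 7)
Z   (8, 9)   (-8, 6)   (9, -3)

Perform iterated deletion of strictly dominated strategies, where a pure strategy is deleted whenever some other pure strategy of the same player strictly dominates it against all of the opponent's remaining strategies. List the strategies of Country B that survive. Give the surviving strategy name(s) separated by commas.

Country B's strategy S2 is strictly dominated by S1 (W: -1>-8, X: 1>-3, Y: 9>3, Z: 9>6) and is removed.
Row W is eliminated: Z beats it against every remaining column (S1: 8>-7, S3: 9>5).
For Country A, Z strictly dominates X on the remaining columns (S1: 8>1, S3: 9>5); eliminate X.
Row Y is eliminated: Z beats it against every remaining column (S1: 8>3, S3: 9>-5).
Country B's strategy S3 is strictly dominated by S1 (Z: 9>-3) and is removed.
Among the remaining strategies, none is strictly dominated by another pure strategy of the same player, so the elimination stops.
Surviving strategies — Country A: {Z}; Country B: {S1}.

S1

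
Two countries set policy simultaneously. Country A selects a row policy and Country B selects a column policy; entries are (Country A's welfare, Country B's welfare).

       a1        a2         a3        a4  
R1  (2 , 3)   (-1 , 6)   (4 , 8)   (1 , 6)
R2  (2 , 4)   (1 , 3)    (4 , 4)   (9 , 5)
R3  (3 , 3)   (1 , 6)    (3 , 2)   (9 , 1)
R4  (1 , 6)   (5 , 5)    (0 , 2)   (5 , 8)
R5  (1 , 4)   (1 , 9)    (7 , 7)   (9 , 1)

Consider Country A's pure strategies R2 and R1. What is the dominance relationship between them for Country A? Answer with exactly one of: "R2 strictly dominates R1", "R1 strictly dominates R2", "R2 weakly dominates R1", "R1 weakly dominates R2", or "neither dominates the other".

R2 weakly dominates R1

R2's payoffs vs R1's, by Country B's action — a1: 2=2, a2: 1>-1, a3: 4=4, a4: 9>1.
R2 is at least as good everywhere and strictly better somewhere (tied only at a1, a3), so R2 weakly but not strictly dominates R1.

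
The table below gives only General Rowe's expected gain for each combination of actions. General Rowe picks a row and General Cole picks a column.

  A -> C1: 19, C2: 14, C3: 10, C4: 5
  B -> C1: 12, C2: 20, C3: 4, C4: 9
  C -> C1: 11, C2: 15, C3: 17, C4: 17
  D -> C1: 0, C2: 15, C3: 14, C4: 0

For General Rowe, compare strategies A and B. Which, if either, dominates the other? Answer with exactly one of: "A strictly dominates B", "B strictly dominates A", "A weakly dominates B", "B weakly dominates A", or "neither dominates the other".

neither dominates the other

Compare A to B across each opponent action: C1: 19>12, C2: 14<20, C3: 10>4, C4: 5<9.
A does better at C1, C3 but worse at C2, C4; neither strategy dominates the other.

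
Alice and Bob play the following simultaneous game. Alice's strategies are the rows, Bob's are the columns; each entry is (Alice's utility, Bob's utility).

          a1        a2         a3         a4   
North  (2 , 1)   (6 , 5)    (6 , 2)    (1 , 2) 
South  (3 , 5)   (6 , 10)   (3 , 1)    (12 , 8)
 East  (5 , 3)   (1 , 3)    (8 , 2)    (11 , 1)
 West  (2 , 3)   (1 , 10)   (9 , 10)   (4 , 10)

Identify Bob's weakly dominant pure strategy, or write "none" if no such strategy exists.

a2

a2 vs a1: North: 5>1, South: 10>5, East: 3=3, West: 10>3.
a2 vs a3: North: 5>2, South: 10>1, East: 3>2, West: 10=10.
a2 vs a4: North: 5>2, South: 10>8, East: 3>1, West: 10=10.
a2 is at least as good as every other strategy against every opponent action, so it is weakly dominant.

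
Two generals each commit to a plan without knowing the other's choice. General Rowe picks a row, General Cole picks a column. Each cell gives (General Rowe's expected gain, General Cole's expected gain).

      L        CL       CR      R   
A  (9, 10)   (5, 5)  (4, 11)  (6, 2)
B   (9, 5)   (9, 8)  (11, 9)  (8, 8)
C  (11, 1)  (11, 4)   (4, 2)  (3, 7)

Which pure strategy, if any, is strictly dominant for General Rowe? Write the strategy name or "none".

A fails to dominate B at L (9=9).
B fails to dominate A at L (9=9).
C fails to dominate A at CR (4=4).
No single strategy dominates all the others.

none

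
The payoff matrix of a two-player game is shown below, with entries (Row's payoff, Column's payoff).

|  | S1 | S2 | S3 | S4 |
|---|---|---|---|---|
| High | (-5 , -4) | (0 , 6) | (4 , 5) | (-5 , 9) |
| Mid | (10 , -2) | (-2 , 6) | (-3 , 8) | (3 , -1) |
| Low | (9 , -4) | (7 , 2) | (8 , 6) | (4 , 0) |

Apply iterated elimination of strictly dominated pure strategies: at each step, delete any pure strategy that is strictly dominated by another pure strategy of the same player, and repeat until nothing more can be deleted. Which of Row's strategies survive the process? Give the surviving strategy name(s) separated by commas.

Low

Row High is eliminated: Low beats it against every remaining column (S1: 9>-5, S2: 7>0, S3: 8>4, S4: 4>-5).
Column S1 is eliminated: S2 beats it against every remaining row (Mid: 6>-2, Low: 2>-4).
For Row, Low strictly dominates Mid on the remaining columns (S2: 7>-2, S3: 8>-3, S4: 4>3); eliminate Mid.
Column's strategy S2 is strictly dominated by S3 (Low: 6>2) and is removed.
Column S4 is eliminated: S3 beats it against every remaining row (Low: 6>0).
Among the remaining strategies, none is strictly dominated by another pure strategy of the same player, so the elimination stops.
Surviving strategies — Row: {Low}; Column: {S3}.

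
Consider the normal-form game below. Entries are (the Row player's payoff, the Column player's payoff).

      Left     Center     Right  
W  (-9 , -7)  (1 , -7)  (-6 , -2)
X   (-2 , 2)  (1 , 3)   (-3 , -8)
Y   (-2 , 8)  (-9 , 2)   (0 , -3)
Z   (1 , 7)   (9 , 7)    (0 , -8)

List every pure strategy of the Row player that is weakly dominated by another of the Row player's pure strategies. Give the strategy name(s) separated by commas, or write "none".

W, X, Y

W: dominated, since X does at least as well everywhere (Left: -2>-9, Center: 1=1, Right: -3>-6).
X is weakly dominated by Z (Left: 1>-2, Center: 9>1, Right: 0>-3).
Y: dominated, since Z does at least as well everywhere (Left: 1>-2, Center: 9>-9, Right: 0=0).
Z: no other strategy beats it everywhere (W at Left (1>-9); X at Left (1>-2); Y at Left (1>-2)).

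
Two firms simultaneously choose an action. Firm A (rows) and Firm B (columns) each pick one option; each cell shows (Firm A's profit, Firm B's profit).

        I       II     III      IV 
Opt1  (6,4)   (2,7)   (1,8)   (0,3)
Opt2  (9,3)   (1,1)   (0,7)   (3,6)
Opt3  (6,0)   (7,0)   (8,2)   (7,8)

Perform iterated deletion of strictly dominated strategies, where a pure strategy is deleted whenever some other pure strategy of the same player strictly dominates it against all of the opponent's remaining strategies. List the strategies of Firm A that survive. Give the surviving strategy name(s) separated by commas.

For Firm B, III strictly dominates I on the remaining rows (Opt1: 8>4, Opt2: 7>3, Opt3: 2>0); eliminate I.
Firm A's strategy Opt1 is strictly dominated by Opt3 (II: 7>2, III: 8>1, IV: 7>0) and is removed.
Firm A's strategy Opt2 is strictly dominated by Opt3 (II: 7>1, III: 8>0, IV: 7>3) and is removed.
Firm B's strategy II is strictly dominated by III (Opt3: 2>0) and is removed.
Firm B's strategy III is strictly dominated by IV (Opt3: 8>2) and is removed.
Among the remaining strategies, none is strictly dominated by another pure strategy of the same player, so the elimination stops.
Surviving strategies — Firm A: {Opt3}; Firm B: {IV}.

Opt3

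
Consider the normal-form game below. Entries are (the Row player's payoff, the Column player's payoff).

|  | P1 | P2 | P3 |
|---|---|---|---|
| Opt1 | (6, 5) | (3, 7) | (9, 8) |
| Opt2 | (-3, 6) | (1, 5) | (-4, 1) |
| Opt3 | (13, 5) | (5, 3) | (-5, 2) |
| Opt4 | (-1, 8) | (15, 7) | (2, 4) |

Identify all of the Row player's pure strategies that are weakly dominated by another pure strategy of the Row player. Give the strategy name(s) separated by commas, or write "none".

Opt2

Opt1 is not dominated — it holds its own against Opt2 at P1 (6>-3); Opt3 at P3 (9>-5); Opt4 at P1 (6>-1).
Opt2 is weakly dominated by Opt1 (P1: 6>-3, P2: 3>1, P3: 9>-4).
Opt3: no other strategy beats it everywhere (Opt1 at P1 (13>6); Opt2 at P1 (13>-3); Opt4 at P1 (13>-1)).
Opt4: no other strategy beats it everywhere (Opt1 at P2 (15>3); Opt2 at P1 (-1>-3); Opt3 at P2 (15>5)).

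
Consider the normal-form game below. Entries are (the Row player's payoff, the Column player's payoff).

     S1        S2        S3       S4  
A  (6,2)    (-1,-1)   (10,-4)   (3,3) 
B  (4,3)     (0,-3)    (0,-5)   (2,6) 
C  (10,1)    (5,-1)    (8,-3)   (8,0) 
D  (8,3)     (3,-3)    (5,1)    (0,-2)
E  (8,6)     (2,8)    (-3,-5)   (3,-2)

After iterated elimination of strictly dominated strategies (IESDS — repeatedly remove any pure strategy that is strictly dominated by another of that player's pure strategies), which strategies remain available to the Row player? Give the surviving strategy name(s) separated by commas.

The Row player's strategy B is strictly dominated by C (S1: 10>4, S2: 5>0, S3: 8>0, S4: 8>2) and is removed.
Row D is eliminated: C beats it against every remaining column (S1: 10>8, S2: 5>3, S3: 8>5, S4: 8>0).
The Row player's strategy E is strictly dominated by C (S1: 10>8, S2: 5>2, S3: 8>-3, S4: 8>3) and is removed.
The Column player's strategy S2 is strictly dominated by S1 (A: 2>-1, C: 1>-1) and is removed.
The Column player's strategy S3 is strictly dominated by S1 (A: 2>-4, C: 1>-3) and is removed.
The Row player's strategy A is strictly dominated by C (S1: 10>6, S4: 8>3) and is removed.
Column S4 is eliminated: S1 beats it against every remaining row (C: 1>0).
Among the remaining strategies, none is strictly dominated by another pure strategy of the same player, so the elimination stops.
Surviving strategies — the Row player: {C}; the Column player: {S1}.

C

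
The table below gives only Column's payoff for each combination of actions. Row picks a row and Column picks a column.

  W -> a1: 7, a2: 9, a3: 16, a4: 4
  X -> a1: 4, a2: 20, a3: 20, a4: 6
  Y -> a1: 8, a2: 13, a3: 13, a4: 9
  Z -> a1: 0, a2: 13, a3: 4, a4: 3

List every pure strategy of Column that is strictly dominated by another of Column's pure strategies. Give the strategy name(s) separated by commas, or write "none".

a1 is strictly dominated by a2 (W: 9>7, X: 20>4, Y: 13>8, Z: 13>0).
a2: no other strategy beats it everywhere (a1 at W (9>7); a3 at X (20=20); a4 at W (9>4)).
Nothing dominates a3: a1 at W (16>7); a2 at W (16>9); a4 at W (16>4).
a4: dominated, since a2 does at least as well everywhere (W: 9>4, X: 20>6, Y: 13>9, Z: 13>3).

a1, a4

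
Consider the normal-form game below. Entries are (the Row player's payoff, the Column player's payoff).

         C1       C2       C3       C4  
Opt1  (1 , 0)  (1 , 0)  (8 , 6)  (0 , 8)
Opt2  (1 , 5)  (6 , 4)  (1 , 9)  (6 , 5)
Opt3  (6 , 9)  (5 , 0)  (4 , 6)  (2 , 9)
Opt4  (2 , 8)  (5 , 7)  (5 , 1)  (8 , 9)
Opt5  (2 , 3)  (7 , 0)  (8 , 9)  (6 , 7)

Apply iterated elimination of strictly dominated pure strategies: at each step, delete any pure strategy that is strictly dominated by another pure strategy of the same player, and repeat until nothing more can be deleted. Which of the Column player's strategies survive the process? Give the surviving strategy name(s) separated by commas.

For the Column player, C4 strictly dominates C2 on the remaining rows (Opt1: 8>0, Opt2: 5>4, Opt3: 9>0, Opt4: 9>7, Opt5: 7>0); eliminate C2.
For the Row player, Opt4 strictly dominates Opt2 on the remaining columns (C1: 2>1, C3: 5>1, C4: 8>6); eliminate Opt2.
Among the remaining strategies, none is strictly dominated by another pure strategy of the same player, so the elimination stops.
Surviving strategies — the Row player: {Opt1, Opt3, Opt4, Opt5}; the Column player: {C1, C3, C4}.

C1, C3, C4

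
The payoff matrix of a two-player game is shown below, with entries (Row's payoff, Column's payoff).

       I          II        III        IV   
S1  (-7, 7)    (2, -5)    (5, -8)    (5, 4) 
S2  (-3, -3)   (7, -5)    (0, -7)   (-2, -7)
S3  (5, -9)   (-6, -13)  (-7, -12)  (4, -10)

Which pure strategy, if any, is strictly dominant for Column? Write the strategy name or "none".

I

I vs II: S1: 7>-5, S2: -3>-5, S3: -9>-13.
I vs III: S1: 7>-8, S2: -3>-7, S3: -9>-12.
I vs IV: S1: 7>4, S2: -3>-7, S3: -9>-10.
I strictly beats every other strategy against every opponent action, so it is strictly dominant.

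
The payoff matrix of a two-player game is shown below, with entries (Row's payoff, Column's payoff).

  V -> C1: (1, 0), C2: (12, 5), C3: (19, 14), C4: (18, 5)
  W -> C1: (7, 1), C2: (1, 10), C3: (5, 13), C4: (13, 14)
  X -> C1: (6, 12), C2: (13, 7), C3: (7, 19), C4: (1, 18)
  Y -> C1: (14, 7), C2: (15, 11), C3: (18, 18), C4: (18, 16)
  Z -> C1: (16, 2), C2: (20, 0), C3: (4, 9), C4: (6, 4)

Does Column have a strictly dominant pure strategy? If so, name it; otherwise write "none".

none

C1 fails to dominate C2 at V (0<5).
C2 fails to dominate C1 at X (7<12).
C3 fails to dominate C4 at W (13<14).
C4 fails to dominate C2 at V (5=5).
No single strategy dominates all the others.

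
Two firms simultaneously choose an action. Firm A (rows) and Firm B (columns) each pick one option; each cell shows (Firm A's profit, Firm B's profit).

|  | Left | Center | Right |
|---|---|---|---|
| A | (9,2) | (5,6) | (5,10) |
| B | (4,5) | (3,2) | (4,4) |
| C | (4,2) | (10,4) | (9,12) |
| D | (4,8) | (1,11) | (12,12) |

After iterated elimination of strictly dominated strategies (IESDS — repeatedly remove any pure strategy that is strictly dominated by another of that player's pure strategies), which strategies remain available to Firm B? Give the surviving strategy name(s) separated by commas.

Right

Row B is eliminated: A beats it against every remaining column (Left: 9>4, Center: 5>3, Right: 5>4).
Column Left is eliminated: Center beats it against every remaining row (A: 6>2, C: 4>2, D: 11>8).
Firm A's strategy A is strictly dominated by C (Center: 10>5, Right: 9>5) and is removed.
Firm B's strategy Center is strictly dominated by Right (C: 12>4, D: 12>11) and is removed.
Firm A's strategy C is strictly dominated by D (Right: 12>9) and is removed.
Among the remaining strategies, none is strictly dominated by another pure strategy of the same player, so the elimination stops.
Surviving strategies — Firm A: {D}; Firm B: {Right}.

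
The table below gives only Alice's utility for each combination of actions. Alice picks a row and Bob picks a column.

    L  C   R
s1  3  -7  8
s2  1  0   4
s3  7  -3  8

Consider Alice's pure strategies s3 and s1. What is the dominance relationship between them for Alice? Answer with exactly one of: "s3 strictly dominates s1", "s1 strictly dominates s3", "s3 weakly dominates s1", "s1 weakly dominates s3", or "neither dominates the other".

Compare s3 to s1 across every action of Bob: L: 7>3, C: -3>-7, R: 8=8.
s3 is at least as good everywhere and strictly better somewhere (tied only at R), so s3 weakly but not strictly dominates s1.

s3 weakly dominates s1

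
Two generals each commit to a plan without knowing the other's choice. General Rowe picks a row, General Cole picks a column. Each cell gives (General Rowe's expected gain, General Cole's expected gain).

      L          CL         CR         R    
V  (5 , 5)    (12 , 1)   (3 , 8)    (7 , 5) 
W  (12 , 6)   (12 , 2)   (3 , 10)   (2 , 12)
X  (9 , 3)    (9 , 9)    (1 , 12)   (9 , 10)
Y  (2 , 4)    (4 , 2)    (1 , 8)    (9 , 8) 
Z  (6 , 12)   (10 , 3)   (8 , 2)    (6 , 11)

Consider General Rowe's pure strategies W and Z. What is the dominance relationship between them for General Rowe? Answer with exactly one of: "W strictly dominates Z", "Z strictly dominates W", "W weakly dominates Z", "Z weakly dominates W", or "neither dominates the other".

Compare W to Z across each choice by General Cole: L: 12>6, CL: 12>10, CR: 3<8, R: 2<6.
W does better at L, CL but worse at CR, R; neither strategy dominates the other.

neither dominates the other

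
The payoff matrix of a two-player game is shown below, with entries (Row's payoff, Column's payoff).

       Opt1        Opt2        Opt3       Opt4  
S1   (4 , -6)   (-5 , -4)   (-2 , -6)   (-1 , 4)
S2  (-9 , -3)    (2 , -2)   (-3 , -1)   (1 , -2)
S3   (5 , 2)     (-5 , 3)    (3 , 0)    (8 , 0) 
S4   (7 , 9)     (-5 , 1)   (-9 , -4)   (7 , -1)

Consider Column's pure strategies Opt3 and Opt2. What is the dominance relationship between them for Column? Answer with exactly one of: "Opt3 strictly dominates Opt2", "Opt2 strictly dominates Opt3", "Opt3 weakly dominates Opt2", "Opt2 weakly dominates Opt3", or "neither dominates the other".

Compare Opt3 to Opt2 across each opponent action: S1: -6<-4, S2: -1>-2, S3: 0<3, S4: -4<1.
Opt3 does better at S2 but worse at S1, S3, S4; neither strategy dominates the other.

neither dominates the other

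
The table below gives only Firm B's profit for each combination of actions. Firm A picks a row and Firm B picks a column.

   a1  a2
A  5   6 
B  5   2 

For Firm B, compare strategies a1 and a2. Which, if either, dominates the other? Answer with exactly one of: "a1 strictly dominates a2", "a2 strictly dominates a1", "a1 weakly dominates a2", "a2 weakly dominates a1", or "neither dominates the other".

a1's payoffs vs a2's, by Firm A's action — A: 5<6, B: 5>2.
a1 does better at B but worse at A; neither strategy dominates the other.

neither dominates the other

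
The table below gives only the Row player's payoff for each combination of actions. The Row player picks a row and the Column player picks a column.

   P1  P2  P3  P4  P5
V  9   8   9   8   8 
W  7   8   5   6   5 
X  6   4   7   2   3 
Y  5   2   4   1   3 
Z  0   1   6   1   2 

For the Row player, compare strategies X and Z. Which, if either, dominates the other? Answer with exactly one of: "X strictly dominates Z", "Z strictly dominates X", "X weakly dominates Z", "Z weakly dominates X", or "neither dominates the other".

X strictly dominates Z

Compare X to Z across every action of the Column player: P1: 6>0, P2: 4>1, P3: 7>6, P4: 2>1, P5: 3>2.
X gives a strictly higher payoff against every action of the Column player, so X strictly dominates Z.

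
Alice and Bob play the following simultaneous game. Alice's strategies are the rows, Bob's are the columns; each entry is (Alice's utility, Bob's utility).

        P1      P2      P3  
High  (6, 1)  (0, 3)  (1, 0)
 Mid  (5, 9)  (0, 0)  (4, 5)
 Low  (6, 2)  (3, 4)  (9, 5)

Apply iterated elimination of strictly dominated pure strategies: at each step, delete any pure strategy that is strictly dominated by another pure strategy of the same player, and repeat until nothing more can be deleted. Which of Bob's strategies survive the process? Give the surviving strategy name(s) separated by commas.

P3

Row Mid is eliminated: Low beats it against every remaining column (P1: 6>5, P2: 3>0, P3: 9>4).
For Bob, P2 strictly dominates P1 on the remaining rows (High: 3>1, Low: 4>2); eliminate P1.
For Alice, Low strictly dominates High on the remaining columns (P2: 3>0, P3: 9>1); eliminate High.
Bob's strategy P2 is strictly dominated by P3 (Low: 5>4) and is removed.
Among the remaining strategies, none is strictly dominated by another pure strategy of the same player, so the elimination stops.
Surviving strategies — Alice: {Low}; Bob: {P3}.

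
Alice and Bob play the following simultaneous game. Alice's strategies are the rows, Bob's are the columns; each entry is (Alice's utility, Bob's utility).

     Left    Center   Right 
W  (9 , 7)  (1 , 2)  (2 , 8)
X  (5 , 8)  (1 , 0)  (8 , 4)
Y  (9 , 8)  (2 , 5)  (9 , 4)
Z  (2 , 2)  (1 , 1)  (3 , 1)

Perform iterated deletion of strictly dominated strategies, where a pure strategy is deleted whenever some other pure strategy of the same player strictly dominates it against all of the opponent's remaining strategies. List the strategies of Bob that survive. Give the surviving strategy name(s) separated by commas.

For Alice, Y strictly dominates X on the remaining columns (Left: 9>5, Center: 2>1, Right: 9>8); eliminate X.
Alice's strategy Z is strictly dominated by Y (Left: 9>2, Center: 2>1, Right: 9>3) and is removed.
Bob's strategy Center is strictly dominated by Left (W: 7>2, Y: 8>5) and is removed.
Among the remaining strategies, none is strictly dominated by another pure strategy of the same player, so the elimination stops.
Surviving strategies — Alice: {W, Y}; Bob: {Left, Right}.

Left, Right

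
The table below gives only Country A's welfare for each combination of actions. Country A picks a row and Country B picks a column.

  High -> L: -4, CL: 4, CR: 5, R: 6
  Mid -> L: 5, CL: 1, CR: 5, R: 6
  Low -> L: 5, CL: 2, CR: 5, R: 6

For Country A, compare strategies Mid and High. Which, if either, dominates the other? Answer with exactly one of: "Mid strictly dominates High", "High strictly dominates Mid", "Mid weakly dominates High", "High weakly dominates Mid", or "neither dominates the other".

neither dominates the other

Mid's payoffs vs High's, by Country B's action — L: 5>-4, CL: 1<4, CR: 5=5, R: 6=6.
Mid does better at L but worse at CL; neither strategy dominates the other.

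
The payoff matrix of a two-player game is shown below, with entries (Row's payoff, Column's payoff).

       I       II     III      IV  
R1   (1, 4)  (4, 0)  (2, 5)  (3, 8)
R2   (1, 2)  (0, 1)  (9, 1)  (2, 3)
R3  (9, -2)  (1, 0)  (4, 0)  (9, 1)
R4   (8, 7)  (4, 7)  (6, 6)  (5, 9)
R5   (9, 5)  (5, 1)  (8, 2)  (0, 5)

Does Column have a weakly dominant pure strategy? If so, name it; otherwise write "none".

IV vs I: R1: 8>4, R2: 3>2, R3: 1>-2, R4: 9>7, R5: 5=5.
IV vs II: R1: 8>0, R2: 3>1, R3: 1>0, R4: 9>7, R5: 5>1.
IV vs III: R1: 8>5, R2: 3>1, R3: 1>0, R4: 9>6, R5: 5>2.
IV is at least as good as every other strategy against every opponent action, so it is weakly dominant.

IV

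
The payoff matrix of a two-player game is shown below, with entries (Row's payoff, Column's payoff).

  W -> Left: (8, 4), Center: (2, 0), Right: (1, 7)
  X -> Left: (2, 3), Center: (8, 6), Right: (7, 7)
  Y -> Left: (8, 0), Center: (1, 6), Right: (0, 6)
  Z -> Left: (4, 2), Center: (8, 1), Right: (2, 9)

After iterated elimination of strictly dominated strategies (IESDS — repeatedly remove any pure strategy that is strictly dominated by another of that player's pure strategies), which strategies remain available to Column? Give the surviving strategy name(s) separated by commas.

Right

Column's strategy Left is strictly dominated by Right (W: 7>4, X: 7>3, Y: 6>0, Z: 9>2) and is removed.
For Row, X strictly dominates W on the remaining columns (Center: 8>2, Right: 7>1); eliminate W.
Row Y is eliminated: X beats it against every remaining column (Center: 8>1, Right: 7>0).
For Column, Right strictly dominates Center on the remaining rows (X: 7>6, Z: 9>1); eliminate Center.
Row's strategy Z is strictly dominated by X (Right: 7>2) and is removed.
Among the remaining strategies, none is strictly dominated by another pure strategy of the same player, so the elimination stops.
Surviving strategies — Row: {X}; Column: {Right}.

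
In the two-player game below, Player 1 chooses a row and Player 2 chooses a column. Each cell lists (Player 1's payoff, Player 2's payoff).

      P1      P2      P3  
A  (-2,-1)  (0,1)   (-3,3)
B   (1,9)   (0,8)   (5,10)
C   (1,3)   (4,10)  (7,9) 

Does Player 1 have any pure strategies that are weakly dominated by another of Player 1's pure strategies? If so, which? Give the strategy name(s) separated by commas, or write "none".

B weakly dominates A — P1: 1>-2, P2: 0=0, P3: 5>-3.
B: dominated, since C does at least as well everywhere (P1: 1=1, P2: 4>0, P3: 7>5).
C: no other strategy beats it everywhere (A at P1 (1>-2); B at P2 (4>0)).

A, B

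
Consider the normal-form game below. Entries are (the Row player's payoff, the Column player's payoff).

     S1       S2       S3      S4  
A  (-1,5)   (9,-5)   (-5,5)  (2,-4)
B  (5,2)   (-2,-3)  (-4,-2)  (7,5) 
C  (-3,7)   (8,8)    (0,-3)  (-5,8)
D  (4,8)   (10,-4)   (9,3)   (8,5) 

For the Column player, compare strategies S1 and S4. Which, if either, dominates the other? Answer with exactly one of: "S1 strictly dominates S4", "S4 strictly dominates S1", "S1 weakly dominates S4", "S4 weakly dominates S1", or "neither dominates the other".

neither dominates the other

S1's payoffs vs S4's, by the Row player's action — A: 5>-4, B: 2<5, C: 7<8, D: 8>5.
S1 does better at A, D but worse at B, C; neither strategy dominates the other.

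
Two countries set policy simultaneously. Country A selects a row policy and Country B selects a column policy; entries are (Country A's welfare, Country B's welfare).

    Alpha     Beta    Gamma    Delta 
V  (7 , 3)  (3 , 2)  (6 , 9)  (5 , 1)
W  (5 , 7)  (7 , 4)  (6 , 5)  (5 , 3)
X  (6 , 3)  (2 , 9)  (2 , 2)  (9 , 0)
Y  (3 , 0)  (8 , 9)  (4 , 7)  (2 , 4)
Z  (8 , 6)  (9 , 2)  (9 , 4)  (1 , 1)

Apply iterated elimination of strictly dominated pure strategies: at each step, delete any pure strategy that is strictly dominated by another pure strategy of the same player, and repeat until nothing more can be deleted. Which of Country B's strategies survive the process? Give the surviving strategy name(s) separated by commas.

Country B's strategy Delta is strictly dominated by Beta (V: 2>1, W: 4>3, X: 9>0, Y: 9>4, Z: 2>1) and is removed.
Row V is eliminated: Z beats it against every remaining column (Alpha: 8>7, Beta: 9>3, Gamma: 9>6).
For Country A, Z strictly dominates W on the remaining columns (Alpha: 8>5, Beta: 9>7, Gamma: 9>6); eliminate W.
For Country A, Z strictly dominates X on the remaining columns (Alpha: 8>6, Beta: 9>2, Gamma: 9>2); eliminate X.
Row Y is eliminated: Z beats it against every remaining column (Alpha: 8>3, Beta: 9>8, Gamma: 9>4).
For Country B, Alpha strictly dominates Beta on the remaining rows (Z: 6>2); eliminate Beta.
Country B's strategy Gamma is strictly dominated by Alpha (Z: 6>4) and is removed.
Among the remaining strategies, none is strictly dominated by another pure strategy of the same player, so the elimination stops.
Surviving strategies — Country A: {Z}; Country B: {Alpha}.

Alpha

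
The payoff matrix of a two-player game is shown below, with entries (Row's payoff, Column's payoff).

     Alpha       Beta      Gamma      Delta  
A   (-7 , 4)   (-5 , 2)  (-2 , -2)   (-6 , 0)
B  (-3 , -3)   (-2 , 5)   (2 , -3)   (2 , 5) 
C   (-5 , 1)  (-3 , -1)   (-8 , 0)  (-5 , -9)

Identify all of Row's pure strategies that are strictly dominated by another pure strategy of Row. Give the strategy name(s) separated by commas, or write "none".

A is strictly dominated by B (Alpha: -3>-7, Beta: -2>-5, Gamma: 2>-2, Delta: 2>-6).
B is not dominated — it holds its own against A at Alpha (-3>-7); C at Alpha (-3>-5).
C: dominated, since B does at least as well everywhere (Alpha: -3>-5, Beta: -2>-3, Gamma: 2>-8, Delta: 2>-5).

A, C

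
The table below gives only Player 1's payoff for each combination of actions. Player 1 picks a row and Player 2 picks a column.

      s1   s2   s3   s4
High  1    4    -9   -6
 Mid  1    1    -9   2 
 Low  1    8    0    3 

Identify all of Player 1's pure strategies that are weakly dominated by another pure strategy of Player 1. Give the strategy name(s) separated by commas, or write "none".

High, Mid

Low weakly dominates High — s1: 1=1, s2: 8>4, s3: 0>-9, s4: 3>-6.
Mid: dominated, since Low does at least as well everywhere (s1: 1=1, s2: 8>1, s3: 0>-9, s4: 3>2).
Nothing dominates Low: High at s2 (8>4); Mid at s2 (8>1).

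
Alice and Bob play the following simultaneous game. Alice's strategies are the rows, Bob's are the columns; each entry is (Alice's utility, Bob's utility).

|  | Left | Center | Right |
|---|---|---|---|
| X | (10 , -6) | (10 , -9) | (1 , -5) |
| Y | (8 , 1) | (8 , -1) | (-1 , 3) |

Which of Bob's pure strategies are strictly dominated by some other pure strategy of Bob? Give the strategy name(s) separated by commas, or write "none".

Left, Center

Left is strictly dominated by Right (X: -5>-6, Y: 3>1).
Left strictly dominates Center — X: -6>-9, Y: 1>-1.
Right is not dominated — it holds its own against Left at X (-5>-6); Center at X (-5>-9).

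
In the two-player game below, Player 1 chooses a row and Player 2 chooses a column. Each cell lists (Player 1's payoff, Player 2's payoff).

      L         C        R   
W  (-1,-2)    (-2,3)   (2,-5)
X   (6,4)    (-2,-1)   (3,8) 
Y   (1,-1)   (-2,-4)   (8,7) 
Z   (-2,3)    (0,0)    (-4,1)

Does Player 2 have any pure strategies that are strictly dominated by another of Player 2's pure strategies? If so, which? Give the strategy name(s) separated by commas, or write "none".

Nothing dominates L: C at X (4>-1); R at W (-2>-5).
C: no other strategy beats it everywhere (L at W (3>-2); R at W (3>-5)).
R is not dominated — it holds its own against L at X (8>4); C at X (8>-1).

none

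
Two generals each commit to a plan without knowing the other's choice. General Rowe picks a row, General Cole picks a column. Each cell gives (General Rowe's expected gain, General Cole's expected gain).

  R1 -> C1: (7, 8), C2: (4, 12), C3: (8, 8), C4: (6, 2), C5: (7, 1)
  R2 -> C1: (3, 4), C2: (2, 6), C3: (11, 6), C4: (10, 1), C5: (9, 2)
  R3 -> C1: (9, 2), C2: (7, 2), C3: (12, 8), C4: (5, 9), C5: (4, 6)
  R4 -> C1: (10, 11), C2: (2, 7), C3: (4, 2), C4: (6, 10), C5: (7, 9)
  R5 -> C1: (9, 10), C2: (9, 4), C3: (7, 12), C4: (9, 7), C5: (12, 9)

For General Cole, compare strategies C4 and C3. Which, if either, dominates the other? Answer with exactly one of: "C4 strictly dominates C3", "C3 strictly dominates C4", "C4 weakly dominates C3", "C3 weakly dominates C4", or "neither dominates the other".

neither dominates the other

C4's payoffs vs C3's, by General Rowe's action — R1: 2<8, R2: 1<6, R3: 9>8, R4: 10>2, R5: 7<12.
C4 does better at R3, R4 but worse at R1, R2, R5; neither strategy dominates the other.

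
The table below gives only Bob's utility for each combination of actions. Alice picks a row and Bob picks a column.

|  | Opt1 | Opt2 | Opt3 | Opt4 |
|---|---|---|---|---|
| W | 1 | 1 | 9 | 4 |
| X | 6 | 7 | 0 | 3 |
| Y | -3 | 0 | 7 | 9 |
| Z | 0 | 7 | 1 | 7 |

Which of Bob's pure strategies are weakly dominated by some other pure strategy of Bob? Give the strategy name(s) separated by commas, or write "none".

Opt1: dominated, since Opt2 does at least as well everywhere (W: 1=1, X: 7>6, Y: 0>-3, Z: 7>0).
Opt2: no other strategy beats it everywhere (Opt1 at X (7>6); Opt3 at X (7>0); Opt4 at X (7>3)).
Opt3 is not dominated — it holds its own against Opt1 at W (9>1); Opt2 at W (9>1); Opt4 at W (9>4).
Nothing dominates Opt4: Opt1 at W (4>1); Opt2 at W (4>1); Opt3 at X (3>0).

Opt1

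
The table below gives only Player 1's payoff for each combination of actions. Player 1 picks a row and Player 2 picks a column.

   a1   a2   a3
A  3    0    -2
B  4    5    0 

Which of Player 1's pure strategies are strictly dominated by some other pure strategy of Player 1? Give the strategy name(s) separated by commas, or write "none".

B strictly dominates A — a1: 4>3, a2: 5>0, a3: 0>-2.
B: no other strategy beats it everywhere (A at a1 (4>3)).

A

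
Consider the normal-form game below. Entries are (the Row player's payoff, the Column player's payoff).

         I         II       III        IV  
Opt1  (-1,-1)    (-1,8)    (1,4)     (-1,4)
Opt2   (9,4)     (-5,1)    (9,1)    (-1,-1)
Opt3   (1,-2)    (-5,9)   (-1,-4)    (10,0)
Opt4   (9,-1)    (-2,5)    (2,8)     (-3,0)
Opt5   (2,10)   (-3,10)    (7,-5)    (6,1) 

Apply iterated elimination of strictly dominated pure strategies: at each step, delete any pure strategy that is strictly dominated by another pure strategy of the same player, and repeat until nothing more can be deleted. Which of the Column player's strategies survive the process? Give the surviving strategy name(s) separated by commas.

I, II, III

The Column player's strategy IV is strictly dominated by II (Opt1: 8>4, Opt2: 1>-1, Opt3: 9>0, Opt4: 5>0, Opt5: 10>1) and is removed.
The Row player's strategy Opt3 is strictly dominated by Opt4 (I: 9>1, II: -2>-5, III: 2>-1) and is removed.
Among the remaining strategies, none is strictly dominated by another pure strategy of the same player, so the elimination stops.
Surviving strategies — the Row player: {Opt1, Opt2, Opt4, Opt5}; the Column player: {I, II, III}.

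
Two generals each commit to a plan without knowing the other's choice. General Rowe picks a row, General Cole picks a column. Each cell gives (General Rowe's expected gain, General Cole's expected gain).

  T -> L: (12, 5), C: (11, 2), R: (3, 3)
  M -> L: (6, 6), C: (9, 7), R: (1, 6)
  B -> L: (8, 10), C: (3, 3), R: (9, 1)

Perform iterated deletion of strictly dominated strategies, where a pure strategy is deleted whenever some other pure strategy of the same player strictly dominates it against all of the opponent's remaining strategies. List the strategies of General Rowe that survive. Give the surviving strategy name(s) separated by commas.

T

Row M is eliminated: T beats it against every remaining column (L: 12>6, C: 11>9, R: 3>1).
Column C is eliminated: L beats it against every remaining row (T: 5>2, B: 10>3).
General Cole's strategy R is strictly dominated by L (T: 5>3, B: 10>1) and is removed.
For General Rowe, T strictly dominates B on the remaining columns (L: 12>8); eliminate B.
Among the remaining strategies, none is strictly dominated by another pure strategy of the same player, so the elimination stops.
Surviving strategies — General Rowe: {T}; General Cole: {L}.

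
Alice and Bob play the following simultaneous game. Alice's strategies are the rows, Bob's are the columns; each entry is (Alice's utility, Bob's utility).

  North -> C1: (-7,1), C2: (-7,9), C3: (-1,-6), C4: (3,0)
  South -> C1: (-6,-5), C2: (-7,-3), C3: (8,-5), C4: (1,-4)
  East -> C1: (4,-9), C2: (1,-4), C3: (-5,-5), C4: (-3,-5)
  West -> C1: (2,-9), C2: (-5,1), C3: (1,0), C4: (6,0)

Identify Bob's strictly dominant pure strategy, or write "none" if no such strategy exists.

C2

C2 vs C1: North: 9>1, South: -3>-5, East: -4>-9, West: 1>-9.
C2 vs C3: North: 9>-6, South: -3>-5, East: -4>-5, West: 1>0.
C2 vs C4: North: 9>0, South: -3>-4, East: -4>-5, West: 1>0.
C2 strictly beats every other strategy against every opponent action, so it is strictly dominant.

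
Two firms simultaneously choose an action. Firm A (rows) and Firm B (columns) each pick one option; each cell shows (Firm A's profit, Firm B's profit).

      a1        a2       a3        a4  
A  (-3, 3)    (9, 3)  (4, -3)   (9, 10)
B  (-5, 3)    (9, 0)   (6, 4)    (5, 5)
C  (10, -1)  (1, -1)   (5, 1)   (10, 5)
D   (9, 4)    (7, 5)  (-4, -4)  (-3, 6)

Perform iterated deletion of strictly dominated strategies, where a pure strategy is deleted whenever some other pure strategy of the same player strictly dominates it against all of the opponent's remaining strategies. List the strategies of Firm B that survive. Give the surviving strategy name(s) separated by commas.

Firm B's strategy a1 is strictly dominated by a4 (A: 10>3, B: 5>3, C: 5>-1, D: 6>4) and is removed.
Firm A's strategy D is strictly dominated by A (a2: 9>7, a3: 4>-4, a4: 9>-3) and is removed.
Firm B's strategy a2 is strictly dominated by a4 (A: 10>3, B: 5>0, C: 5>-1) and is removed.
For Firm A, C strictly dominates A on the remaining columns (a3: 5>4, a4: 10>9); eliminate A.
Column a3 is eliminated: a4 beats it against every remaining row (B: 5>4, C: 5>1).
For Firm A, C strictly dominates B on the remaining columns (a4: 10>5); eliminate B.
Among the remaining strategies, none is strictly dominated by another pure strategy of the same player, so the elimination stops.
Surviving strategies — Firm A: {C}; Firm B: {a4}.

a4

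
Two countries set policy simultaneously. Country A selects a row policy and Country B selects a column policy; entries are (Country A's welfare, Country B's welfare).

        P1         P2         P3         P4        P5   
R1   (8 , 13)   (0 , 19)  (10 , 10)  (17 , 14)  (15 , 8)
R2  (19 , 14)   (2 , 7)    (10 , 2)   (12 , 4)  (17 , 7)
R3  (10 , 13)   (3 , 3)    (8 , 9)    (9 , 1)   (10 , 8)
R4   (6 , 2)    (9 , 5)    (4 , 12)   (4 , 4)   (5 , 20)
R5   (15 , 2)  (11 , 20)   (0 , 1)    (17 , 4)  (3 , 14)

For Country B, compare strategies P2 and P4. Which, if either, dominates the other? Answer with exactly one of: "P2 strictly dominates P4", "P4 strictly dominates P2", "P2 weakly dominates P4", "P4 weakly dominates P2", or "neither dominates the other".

Compare P2 to P4 across each opponent action: R1: 19>14, R2: 7>4, R3: 3>1, R4: 5>4, R5: 20>4.
P2 gives a strictly higher payoff against each opponent action, so P2 strictly dominates P4.

P2 strictly dominates P4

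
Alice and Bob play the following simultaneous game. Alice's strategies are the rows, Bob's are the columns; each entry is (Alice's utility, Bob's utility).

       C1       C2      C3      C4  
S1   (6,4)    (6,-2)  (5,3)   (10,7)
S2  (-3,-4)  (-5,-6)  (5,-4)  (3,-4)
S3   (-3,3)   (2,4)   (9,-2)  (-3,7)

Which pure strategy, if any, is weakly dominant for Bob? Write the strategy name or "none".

C4

C4 vs C1: S1: 7>4, S2: -4=-4, S3: 7>3.
C4 vs C2: S1: 7>-2, S2: -4>-6, S3: 7>4.
C4 vs C3: S1: 7>3, S2: -4=-4, S3: 7>-2.
C4 is at least as good as every other strategy against every opponent action, so it is weakly dominant.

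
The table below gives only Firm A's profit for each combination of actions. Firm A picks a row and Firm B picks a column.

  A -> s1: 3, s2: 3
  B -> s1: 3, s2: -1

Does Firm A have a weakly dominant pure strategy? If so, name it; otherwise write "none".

A

A vs B: s1: 3=3, s2: 3>-1.
A is at least as good as every other strategy against every opponent action, so it is weakly dominant.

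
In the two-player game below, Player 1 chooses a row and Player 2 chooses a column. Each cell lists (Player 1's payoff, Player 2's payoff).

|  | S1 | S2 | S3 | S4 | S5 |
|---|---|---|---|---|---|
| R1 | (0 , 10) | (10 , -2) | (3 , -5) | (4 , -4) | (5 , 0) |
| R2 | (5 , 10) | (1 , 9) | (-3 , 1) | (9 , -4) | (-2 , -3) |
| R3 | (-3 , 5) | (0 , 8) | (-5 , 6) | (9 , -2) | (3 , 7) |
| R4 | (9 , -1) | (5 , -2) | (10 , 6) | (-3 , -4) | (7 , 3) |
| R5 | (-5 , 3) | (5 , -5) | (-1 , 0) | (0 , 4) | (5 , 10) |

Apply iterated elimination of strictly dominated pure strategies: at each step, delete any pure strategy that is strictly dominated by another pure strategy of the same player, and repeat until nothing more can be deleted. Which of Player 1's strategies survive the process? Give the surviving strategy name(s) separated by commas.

R4

Player 2's strategy S4 is strictly dominated by S5 (R1: 0>-4, R2: -3>-4, R3: 7>-2, R4: 3>-4, R5: 10>4) and is removed.
Player 1's strategy R2 is strictly dominated by R4 (S1: 9>5, S2: 5>1, S3: 10>-3, S5: 7>-2) and is removed.
Player 1's strategy R3 is strictly dominated by R1 (S1: 0>-3, S2: 10>0, S3: 3>-5, S5: 5>3) and is removed.
Column S2 is eliminated: S1 beats it against every remaining row (R1: 10>-2, R4: -1>-2, R5: 3>-5).
Player 1's strategy R1 is strictly dominated by R4 (S1: 9>0, S3: 10>3, S5: 7>5) and is removed.
Player 1's strategy R5 is strictly dominated by R4 (S1: 9>-5, S3: 10>-1, S5: 7>5) and is removed.
For Player 2, S3 strictly dominates S1 on the remaining rows (R4: 6>-1); eliminate S1.
Column S5 is eliminated: S3 beats it against every remaining row (R4: 6>3).
Among the remaining strategies, none is strictly dominated by another pure strategy of the same player, so the elimination stops.
Surviving strategies — Player 1: {R4}; Player 2: {S3}.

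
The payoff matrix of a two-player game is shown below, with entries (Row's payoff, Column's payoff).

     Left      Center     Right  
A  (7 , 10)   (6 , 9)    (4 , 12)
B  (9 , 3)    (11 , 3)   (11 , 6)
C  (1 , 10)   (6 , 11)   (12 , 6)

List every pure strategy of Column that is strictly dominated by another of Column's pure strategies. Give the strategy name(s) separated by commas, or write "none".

none

Left: no other strategy beats it everywhere (Center at A (10>9); Right at C (10>6)).
Nothing dominates Center: Left at B (3=3); Right at C (11>6).
Right: no other strategy beats it everywhere (Left at A (12>10); Center at A (12>9)).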